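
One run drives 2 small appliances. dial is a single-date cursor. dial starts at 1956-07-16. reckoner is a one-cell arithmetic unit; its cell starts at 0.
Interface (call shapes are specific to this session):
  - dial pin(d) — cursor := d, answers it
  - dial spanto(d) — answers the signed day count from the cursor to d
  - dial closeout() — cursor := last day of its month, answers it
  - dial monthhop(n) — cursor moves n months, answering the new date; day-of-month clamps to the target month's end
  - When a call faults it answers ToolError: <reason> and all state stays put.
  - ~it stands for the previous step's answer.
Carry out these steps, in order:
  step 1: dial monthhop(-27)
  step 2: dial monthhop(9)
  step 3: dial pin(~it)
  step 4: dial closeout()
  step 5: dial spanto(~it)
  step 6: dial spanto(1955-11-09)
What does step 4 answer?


I invoke dial monthhop using n: -27, which returns 1954-04-16.
Next I call dial monthhop using n: 9, giving 1955-01-16.
I run dial pin using d: ~it, yielding 1955-01-16.
Calling dial closeout(), — result: 1955-01-31.
I invoke dial spanto using d: ~it, and observe 0.
I use dial spanto using d: 1955-11-09, and see 282.

Answer: 1955-01-31


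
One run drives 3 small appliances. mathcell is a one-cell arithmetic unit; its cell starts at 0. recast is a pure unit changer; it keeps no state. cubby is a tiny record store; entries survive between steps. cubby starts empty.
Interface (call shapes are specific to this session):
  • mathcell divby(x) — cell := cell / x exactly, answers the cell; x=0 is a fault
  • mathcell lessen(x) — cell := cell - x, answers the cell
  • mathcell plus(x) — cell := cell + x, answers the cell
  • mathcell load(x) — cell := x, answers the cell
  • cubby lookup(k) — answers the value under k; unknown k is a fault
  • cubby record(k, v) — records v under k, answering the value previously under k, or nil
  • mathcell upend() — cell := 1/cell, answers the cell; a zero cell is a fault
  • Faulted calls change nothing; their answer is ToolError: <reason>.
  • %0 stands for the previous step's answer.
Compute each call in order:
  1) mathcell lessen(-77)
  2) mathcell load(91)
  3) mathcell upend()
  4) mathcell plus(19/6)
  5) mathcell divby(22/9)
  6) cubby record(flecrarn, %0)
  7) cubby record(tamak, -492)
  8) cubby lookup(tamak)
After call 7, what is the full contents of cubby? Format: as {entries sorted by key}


→ mathcell lessen(x: -77)
← 77
→ mathcell load(x: 91)
← 91
→ mathcell upend()
← 1/91
→ mathcell plus(x: 19/6)
← 1735/546
→ mathcell divby(x: 22/9)
← 5205/4004
→ cubby record(k: flecrarn, v: %0)
← nil
→ cubby record(k: tamak, v: -492)
← nil
→ cubby lookup(k: tamak)
← -492

Answer: {flecrarn=5205/4004, tamak=-492}


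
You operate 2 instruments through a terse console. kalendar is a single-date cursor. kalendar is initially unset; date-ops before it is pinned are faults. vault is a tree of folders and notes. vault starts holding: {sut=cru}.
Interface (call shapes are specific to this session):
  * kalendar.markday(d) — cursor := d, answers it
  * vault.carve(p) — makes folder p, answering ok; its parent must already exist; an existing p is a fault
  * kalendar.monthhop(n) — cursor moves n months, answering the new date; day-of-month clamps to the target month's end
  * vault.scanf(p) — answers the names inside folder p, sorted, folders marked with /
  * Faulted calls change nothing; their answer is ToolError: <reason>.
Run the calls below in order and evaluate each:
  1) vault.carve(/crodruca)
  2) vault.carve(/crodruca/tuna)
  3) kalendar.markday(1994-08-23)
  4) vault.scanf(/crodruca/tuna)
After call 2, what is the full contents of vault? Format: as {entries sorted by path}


% vault.carve(p=/crodruca) ~> ok
% vault.carve(p=/crodruca/tuna) ~> ok
% kalendar.markday(d=1994-08-23) ~> 1994-08-23
% vault.scanf(p=/crodruca/tuna) ~> []

Answer: {crodruca/, crodruca/tuna/, sut=cru}


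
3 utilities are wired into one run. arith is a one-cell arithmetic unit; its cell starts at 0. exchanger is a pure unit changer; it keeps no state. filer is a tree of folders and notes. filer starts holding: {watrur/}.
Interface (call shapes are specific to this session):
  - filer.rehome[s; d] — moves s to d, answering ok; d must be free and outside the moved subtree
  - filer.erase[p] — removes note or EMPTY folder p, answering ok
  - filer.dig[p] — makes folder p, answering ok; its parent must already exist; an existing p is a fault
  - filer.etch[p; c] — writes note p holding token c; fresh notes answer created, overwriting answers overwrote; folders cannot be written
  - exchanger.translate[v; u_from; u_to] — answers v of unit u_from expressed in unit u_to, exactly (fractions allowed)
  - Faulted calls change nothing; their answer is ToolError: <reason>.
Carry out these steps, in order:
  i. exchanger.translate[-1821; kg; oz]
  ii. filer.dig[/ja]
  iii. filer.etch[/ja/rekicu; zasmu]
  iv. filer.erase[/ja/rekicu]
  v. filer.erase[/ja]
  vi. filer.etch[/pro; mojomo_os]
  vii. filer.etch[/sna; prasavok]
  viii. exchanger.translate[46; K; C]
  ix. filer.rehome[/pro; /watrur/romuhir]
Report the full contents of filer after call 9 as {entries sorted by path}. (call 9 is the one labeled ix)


Act: exchanger.translate[-1821; kg; oz]
Obs: -2913600000000/45359237
Act: filer.dig[/ja]
Obs: ok
Act: filer.etch[/ja/rekicu; zasmu]
Obs: created
Act: filer.erase[/ja/rekicu]
Obs: ok
Act: filer.erase[/ja]
Obs: ok
Act: filer.etch[/pro; mojomo_os]
Obs: created
Act: filer.etch[/sna; prasavok]
Obs: created
Act: exchanger.translate[46; K; C]
Obs: -4543/20
Act: filer.rehome[/pro; /watrur/romuhir]
Obs: ok

Answer: {sna=prasavok, watrur/, watrur/romuhir=mojomo_os}


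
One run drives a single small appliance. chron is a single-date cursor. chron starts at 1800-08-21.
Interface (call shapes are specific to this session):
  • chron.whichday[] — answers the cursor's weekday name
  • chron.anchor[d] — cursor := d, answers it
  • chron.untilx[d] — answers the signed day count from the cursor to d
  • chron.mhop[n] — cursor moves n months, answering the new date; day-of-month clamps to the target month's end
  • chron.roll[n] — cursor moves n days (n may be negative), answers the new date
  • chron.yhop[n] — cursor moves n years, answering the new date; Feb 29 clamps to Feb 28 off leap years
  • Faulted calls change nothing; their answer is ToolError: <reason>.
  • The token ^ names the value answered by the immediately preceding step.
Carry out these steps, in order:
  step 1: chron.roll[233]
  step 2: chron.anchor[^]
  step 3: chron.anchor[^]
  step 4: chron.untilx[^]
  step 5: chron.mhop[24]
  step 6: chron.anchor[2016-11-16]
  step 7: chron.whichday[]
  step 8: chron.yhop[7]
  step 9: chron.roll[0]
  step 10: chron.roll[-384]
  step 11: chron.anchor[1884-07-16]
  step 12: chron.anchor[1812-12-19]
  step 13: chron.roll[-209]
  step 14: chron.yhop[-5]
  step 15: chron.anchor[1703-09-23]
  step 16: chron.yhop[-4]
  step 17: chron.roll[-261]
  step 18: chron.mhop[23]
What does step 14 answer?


> roll n→233
[out] 1801-04-11
> anchor d→^
[out] 1801-04-11
> anchor d→^
[out] 1801-04-11
> untilx d→^
[out] 0
> mhop n→24
[out] 1803-04-11
> anchor d→2016-11-16
[out] 2016-11-16
> whichday
[out] Wednesday
> yhop n→7
[out] 2023-11-16
> roll n→0
[out] 2023-11-16
> roll n→-384
[out] 2022-10-28
> anchor d→1884-07-16
[out] 1884-07-16
> anchor d→1812-12-19
[out] 1812-12-19
> roll n→-209
[out] 1812-05-24
> yhop n→-5
[out] 1807-05-24
> anchor d→1703-09-23
[out] 1703-09-23
> yhop n→-4
[out] 1699-09-23
> roll n→-261
[out] 1699-01-05
> mhop n→23
[out] 1700-12-05

Answer: 1807-05-24


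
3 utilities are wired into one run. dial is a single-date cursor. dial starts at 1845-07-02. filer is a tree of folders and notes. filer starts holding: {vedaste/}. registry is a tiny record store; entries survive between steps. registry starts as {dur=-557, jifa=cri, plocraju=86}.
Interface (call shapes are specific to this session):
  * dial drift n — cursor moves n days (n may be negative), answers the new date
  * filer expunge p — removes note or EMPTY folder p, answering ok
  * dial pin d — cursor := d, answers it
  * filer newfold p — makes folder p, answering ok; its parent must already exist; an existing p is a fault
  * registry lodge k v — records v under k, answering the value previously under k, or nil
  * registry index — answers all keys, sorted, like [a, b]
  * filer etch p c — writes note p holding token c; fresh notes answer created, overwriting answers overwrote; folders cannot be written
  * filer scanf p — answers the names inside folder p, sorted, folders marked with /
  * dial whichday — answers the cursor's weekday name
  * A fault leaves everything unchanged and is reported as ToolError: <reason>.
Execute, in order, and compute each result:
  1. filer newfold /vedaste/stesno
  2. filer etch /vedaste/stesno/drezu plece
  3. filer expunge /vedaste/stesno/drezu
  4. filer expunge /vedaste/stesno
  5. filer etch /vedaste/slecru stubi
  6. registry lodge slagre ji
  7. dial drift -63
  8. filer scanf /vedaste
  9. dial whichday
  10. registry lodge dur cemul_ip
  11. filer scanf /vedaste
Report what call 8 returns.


Answer: [slecru]

Derivation:
[in] filer newfold p→/vedaste/stesno
  ok
[in] filer etch p→/vedaste/stesno/drezu c→plece
  created
[in] filer expunge p→/vedaste/stesno/drezu
  ok
[in] filer expunge p→/vedaste/stesno
  ok
[in] filer etch p→/vedaste/slecru c→stubi
  created
[in] registry lodge k→slagre v→ji
  nil
[in] dial drift n→-63
  1845-04-30
[in] filer scanf p→/vedaste
  [slecru]
[in] dial whichday
  Wednesday
[in] registry lodge k→dur v→cemul_ip
  -557
[in] filer scanf p→/vedaste
  [slecru]


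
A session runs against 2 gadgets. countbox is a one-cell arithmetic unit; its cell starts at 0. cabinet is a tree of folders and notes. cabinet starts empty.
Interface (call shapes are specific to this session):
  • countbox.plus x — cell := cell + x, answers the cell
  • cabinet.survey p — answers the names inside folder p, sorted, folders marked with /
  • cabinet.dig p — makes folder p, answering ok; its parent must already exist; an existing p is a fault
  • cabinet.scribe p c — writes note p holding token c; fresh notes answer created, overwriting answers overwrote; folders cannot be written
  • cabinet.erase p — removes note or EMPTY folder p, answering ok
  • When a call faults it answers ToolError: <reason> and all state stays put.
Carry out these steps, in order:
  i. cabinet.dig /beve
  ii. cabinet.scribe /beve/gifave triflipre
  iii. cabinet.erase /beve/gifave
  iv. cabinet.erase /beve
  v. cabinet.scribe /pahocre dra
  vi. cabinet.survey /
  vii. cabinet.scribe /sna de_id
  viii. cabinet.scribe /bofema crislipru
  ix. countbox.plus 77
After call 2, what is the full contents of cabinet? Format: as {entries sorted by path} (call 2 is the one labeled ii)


Answer: {beve/, beve/gifave=triflipre}

Derivation:
-- cabinet.dig(p: /beve) == ok
-- cabinet.scribe(p: /beve/gifave, c: triflipre) == created
-- cabinet.erase(p: /beve/gifave) == ok
-- cabinet.erase(p: /beve) == ok
-- cabinet.scribe(p: /pahocre, c: dra) == created
-- cabinet.survey(p: /) == [pahocre]
-- cabinet.scribe(p: /sna, c: de_id) == created
-- cabinet.scribe(p: /bofema, c: crislipru) == created
-- countbox.plus(x: 77) == 77


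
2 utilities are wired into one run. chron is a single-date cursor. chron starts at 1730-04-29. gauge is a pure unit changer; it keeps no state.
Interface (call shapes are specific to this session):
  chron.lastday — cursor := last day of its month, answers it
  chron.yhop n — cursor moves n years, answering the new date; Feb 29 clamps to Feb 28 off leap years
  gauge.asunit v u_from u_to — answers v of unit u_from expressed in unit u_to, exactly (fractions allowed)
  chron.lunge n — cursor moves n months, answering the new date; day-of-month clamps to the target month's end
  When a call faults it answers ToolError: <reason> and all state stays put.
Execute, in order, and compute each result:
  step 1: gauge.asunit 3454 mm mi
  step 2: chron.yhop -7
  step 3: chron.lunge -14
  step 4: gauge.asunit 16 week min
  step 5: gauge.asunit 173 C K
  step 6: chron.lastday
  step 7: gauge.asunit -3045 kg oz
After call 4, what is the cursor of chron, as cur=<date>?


Answer: cur=1722-02-28

Derivation:
Step: gauge.asunit[3454; mm; mi]
Result: 157/73152
Step: chron.yhop[-7]
Result: 1723-04-29
Step: chron.lunge[-14]
Result: 1722-02-28
Step: gauge.asunit[16; week; min]
Result: 161280
Step: gauge.asunit[173; C; K]
Result: 8923/20
Step: chron.lastday[]
Result: 1722-02-28
Step: gauge.asunit[-3045; kg; oz]
Result: -696000000000/6479891


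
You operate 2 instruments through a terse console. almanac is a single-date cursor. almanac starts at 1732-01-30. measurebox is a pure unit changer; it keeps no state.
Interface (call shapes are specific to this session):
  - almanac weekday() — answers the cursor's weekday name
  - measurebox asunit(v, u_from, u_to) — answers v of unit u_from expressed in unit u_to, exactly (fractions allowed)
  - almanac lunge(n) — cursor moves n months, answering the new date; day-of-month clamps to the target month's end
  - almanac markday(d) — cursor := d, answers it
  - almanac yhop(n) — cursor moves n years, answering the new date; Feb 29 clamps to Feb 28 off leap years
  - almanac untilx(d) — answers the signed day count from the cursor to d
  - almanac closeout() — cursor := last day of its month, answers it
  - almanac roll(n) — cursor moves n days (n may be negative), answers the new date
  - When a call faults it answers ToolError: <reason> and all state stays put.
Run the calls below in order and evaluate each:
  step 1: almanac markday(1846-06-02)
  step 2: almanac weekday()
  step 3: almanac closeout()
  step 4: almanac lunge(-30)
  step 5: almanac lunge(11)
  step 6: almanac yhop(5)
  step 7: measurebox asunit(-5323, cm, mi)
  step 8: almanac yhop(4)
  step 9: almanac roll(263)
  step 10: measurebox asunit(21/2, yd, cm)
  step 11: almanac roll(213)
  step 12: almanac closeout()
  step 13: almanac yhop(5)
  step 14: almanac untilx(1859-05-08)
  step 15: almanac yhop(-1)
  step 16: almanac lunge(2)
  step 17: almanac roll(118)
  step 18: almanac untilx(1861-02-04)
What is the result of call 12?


I try almanac markday(d='1846-06-02'), → 1846-06-02.
Then almanac weekday, → Tuesday.
I try almanac closeout: 1846-06-30.
I use almanac lunge(n='-30'), and get 1843-12-30.
Calling almanac lunge(n='11'), yielding 1844-11-30.
Next I call almanac yhop(n='5'), and get 1849-11-30.
I invoke measurebox asunit(v='-5323', u_from='cm', u_to='mi'), and observe -26615/804672.
Invoking almanac yhop(n='4'), → 1853-11-30.
I invoke almanac roll(n='263'), — result: 1854-08-20.
Then measurebox asunit(v='21/2', u_from='yd', u_to='cm'), giving 24003/25.
I run almanac roll(n='213'), — result: 1855-03-21.
Next I call almanac closeout(), → 1855-03-31.
I try almanac yhop(n='5'): 1860-03-31.
Then almanac untilx(d='1859-05-08'), which returns -328.
I invoke almanac yhop(n='-1'), and get 1859-03-31.
I try almanac lunge(n='2'), → 1859-05-31.
I invoke almanac roll(n='118'), yielding 1859-09-26.
Then almanac untilx(d='1861-02-04'), giving 497.

Answer: 1855-03-31


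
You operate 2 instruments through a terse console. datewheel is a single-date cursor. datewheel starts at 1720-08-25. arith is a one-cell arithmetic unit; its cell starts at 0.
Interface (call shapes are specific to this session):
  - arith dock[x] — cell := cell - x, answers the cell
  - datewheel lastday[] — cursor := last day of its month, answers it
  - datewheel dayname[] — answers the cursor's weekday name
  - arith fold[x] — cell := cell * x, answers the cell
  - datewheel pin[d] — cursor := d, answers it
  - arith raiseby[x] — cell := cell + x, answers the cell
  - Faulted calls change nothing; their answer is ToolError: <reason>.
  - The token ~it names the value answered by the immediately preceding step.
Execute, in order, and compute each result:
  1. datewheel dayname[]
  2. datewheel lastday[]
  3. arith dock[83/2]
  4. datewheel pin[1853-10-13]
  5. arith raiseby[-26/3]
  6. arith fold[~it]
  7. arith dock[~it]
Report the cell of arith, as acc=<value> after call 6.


Act: datewheel dayname[]
Obs: Sunday
Act: datewheel lastday[]
Obs: 1720-08-31
Act: arith dock[x: 83/2]
Obs: -83/2
Act: datewheel pin[d: 1853-10-13]
Obs: 1853-10-13
Act: arith raiseby[x: -26/3]
Obs: -301/6
Act: arith fold[x: ~it]
Obs: 90601/36
Act: arith dock[x: ~it]
Obs: 0

Answer: acc=90601/36


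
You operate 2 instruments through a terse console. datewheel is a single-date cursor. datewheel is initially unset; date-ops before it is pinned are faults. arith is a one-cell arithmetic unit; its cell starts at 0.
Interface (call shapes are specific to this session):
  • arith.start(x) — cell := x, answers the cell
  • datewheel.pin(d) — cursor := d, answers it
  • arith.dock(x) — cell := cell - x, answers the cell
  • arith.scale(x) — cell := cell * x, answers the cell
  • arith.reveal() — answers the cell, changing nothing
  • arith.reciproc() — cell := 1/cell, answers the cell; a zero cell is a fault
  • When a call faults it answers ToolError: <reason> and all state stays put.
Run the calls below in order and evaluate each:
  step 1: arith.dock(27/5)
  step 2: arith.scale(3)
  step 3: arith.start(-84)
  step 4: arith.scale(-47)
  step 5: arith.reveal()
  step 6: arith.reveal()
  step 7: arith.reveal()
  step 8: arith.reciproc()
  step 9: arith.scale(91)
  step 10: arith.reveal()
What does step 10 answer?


Answer: 13/564

Derivation:
CALL arith.dock[x='27/5']
RET  -27/5
CALL arith.scale[x='3']
RET  -81/5
CALL arith.start[x='-84']
RET  -84
CALL arith.scale[x='-47']
RET  3948
CALL arith.reveal[]
RET  3948
CALL arith.reveal[]
RET  3948
CALL arith.reveal[]
RET  3948
CALL arith.reciproc[]
RET  1/3948
CALL arith.scale[x='91']
RET  13/564
CALL arith.reveal[]
RET  13/564


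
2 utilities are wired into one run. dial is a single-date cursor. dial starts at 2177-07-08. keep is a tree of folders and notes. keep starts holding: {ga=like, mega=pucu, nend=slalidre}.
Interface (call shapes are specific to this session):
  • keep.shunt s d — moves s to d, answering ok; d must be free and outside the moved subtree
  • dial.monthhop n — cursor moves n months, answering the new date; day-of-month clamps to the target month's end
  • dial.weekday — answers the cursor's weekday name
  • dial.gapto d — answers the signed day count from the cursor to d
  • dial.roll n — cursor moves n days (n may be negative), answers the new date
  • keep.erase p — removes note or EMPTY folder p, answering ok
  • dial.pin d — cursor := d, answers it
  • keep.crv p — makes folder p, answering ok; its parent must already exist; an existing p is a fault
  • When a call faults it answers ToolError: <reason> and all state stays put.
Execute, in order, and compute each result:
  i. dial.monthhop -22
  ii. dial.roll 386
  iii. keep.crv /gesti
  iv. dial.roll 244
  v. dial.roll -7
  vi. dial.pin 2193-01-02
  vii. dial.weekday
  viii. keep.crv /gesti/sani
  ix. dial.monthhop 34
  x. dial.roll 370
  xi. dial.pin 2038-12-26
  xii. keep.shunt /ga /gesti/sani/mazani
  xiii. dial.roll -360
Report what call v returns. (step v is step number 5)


>> dial.monthhop(-22)
<< 2175-09-08
>> dial.roll(386)
<< 2176-09-28
>> keep.crv(/gesti)
<< ok
>> dial.roll(244)
<< 2177-05-30
>> dial.roll(-7)
<< 2177-05-23
>> dial.pin(2193-01-02)
<< 2193-01-02
>> dial.weekday()
<< Wednesday
>> keep.crv(/gesti/sani)
<< ok
>> dial.monthhop(34)
<< 2195-11-02
>> dial.roll(370)
<< 2196-11-06
>> dial.pin(2038-12-26)
<< 2038-12-26
>> keep.shunt(/ga, /gesti/sani/mazani)
<< ok
>> dial.roll(-360)
<< 2037-12-31

Answer: 2177-05-23


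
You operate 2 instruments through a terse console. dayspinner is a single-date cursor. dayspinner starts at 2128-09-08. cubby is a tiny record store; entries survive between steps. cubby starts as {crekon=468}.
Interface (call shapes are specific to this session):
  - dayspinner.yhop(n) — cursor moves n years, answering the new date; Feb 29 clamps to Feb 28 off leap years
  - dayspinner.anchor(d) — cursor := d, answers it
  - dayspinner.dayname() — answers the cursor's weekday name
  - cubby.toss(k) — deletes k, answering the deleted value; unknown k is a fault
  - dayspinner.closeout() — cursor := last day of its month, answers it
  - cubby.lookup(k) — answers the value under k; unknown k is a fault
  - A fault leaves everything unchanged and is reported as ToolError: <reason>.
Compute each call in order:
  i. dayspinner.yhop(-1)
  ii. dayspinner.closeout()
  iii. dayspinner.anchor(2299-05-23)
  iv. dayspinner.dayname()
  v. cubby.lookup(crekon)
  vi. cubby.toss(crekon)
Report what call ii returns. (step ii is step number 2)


> dayspinner.yhop n='-1'
[out] 2127-09-08
> dayspinner.closeout
[out] 2127-09-30
> dayspinner.anchor d='2299-05-23'
[out] 2299-05-23
> dayspinner.dayname
[out] Tuesday
> cubby.lookup k='crekon'
[out] 468
> cubby.toss k='crekon'
[out] 468

Answer: 2127-09-30


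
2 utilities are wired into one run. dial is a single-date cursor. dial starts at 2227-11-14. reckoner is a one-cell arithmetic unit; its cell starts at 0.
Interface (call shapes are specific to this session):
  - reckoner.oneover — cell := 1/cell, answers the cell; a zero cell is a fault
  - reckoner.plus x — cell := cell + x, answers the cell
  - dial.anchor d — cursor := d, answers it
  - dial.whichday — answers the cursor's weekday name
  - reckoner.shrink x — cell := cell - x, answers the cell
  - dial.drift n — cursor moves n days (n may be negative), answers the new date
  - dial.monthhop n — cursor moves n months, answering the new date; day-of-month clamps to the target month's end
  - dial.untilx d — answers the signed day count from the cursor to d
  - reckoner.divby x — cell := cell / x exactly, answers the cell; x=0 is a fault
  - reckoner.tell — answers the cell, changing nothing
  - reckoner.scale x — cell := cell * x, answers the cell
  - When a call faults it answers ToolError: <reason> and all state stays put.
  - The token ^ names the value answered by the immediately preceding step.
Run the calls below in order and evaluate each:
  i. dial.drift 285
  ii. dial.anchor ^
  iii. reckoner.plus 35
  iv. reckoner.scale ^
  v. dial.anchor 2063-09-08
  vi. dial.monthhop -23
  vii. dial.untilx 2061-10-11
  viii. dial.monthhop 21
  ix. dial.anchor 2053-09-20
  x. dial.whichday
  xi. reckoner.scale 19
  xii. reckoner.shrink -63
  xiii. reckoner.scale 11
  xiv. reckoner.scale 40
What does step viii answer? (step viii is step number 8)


Answer: 2063-07-08

Derivation:
==> dial.drift(n→285)
<== 2228-08-25
==> dial.anchor(d→^)
<== 2228-08-25
==> reckoner.plus(x→35)
<== 35
==> reckoner.scale(x→^)
<== 1225
==> dial.anchor(d→2063-09-08)
<== 2063-09-08
==> dial.monthhop(n→-23)
<== 2061-10-08
==> dial.untilx(d→2061-10-11)
<== 3
==> dial.monthhop(n→21)
<== 2063-07-08
==> dial.anchor(d→2053-09-20)
<== 2053-09-20
==> dial.whichday()
<== Saturday
==> reckoner.scale(x→19)
<== 23275
==> reckoner.shrink(x→-63)
<== 23338
==> reckoner.scale(x→11)
<== 256718
==> reckoner.scale(x→40)
<== 10268720


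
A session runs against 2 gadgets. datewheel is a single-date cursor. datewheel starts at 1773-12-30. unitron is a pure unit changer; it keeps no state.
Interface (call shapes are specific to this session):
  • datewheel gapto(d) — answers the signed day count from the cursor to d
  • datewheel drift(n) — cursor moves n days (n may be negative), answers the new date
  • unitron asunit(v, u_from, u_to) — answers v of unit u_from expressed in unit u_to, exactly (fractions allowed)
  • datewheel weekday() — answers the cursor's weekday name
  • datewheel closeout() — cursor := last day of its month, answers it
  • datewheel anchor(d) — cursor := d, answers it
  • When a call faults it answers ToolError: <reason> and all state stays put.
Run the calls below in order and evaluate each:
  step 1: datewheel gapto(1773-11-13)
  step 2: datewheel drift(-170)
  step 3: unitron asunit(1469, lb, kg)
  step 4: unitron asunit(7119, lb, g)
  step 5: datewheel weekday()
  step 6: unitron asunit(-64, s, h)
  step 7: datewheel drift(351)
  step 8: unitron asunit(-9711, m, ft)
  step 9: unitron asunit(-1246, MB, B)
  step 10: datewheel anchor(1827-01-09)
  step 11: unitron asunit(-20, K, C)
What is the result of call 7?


==> datewheel gapto(d: 1773-11-13)
<== -47
==> datewheel drift(n: -170)
<== 1773-07-13
==> unitron asunit(v: 1469, u_from: lb, u_to: kg)
<== 66632719153/100000000
==> unitron asunit(v: 7119, u_from: lb, u_to: g)
<== 322912408203/100000
==> datewheel weekday()
<== Tuesday
==> unitron asunit(v: -64, u_from: s, u_to: h)
<== -4/225
==> datewheel drift(n: 351)
<== 1774-06-29
==> unitron asunit(v: -9711, u_from: m, u_to: ft)
<== -4046250/127
==> unitron asunit(v: -1246, u_from: MB, u_to: B)
<== -1246000000
==> datewheel anchor(d: 1827-01-09)
<== 1827-01-09
==> unitron asunit(v: -20, u_from: K, u_to: C)
<== -5863/20

Answer: 1774-06-29


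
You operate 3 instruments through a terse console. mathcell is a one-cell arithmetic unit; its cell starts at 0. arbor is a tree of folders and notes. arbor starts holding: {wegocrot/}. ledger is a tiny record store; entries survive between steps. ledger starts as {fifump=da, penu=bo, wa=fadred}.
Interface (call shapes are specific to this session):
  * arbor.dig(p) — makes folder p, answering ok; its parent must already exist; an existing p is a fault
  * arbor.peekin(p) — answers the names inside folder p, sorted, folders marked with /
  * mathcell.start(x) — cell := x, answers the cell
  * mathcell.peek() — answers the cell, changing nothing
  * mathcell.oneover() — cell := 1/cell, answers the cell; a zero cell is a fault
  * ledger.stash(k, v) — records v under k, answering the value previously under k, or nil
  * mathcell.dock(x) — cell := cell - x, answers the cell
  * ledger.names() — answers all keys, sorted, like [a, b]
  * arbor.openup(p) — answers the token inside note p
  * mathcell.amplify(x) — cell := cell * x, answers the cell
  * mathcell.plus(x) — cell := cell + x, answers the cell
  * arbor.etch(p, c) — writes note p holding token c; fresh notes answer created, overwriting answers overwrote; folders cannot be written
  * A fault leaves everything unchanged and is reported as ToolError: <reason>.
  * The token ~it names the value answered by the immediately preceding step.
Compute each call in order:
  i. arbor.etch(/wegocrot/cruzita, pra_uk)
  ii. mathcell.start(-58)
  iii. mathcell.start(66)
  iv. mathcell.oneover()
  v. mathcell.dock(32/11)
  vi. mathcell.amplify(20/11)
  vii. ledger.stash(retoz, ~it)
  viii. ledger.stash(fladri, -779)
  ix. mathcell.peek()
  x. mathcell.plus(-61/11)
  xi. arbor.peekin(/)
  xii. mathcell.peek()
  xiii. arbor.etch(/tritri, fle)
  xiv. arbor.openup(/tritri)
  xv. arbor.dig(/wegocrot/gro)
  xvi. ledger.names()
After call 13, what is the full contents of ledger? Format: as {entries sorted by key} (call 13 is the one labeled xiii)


Act: etch[p→/wegocrot/cruzita; c→pra_uk]
Obs: created
Act: start[x→-58]
Obs: -58
Act: start[x→66]
Obs: 66
Act: oneover[]
Obs: 1/66
Act: dock[x→32/11]
Obs: -191/66
Act: amplify[x→20/11]
Obs: -1910/363
Act: stash[k→retoz; v→~it]
Obs: nil
Act: stash[k→fladri; v→-779]
Obs: nil
Act: peek[]
Obs: -1910/363
Act: plus[x→-61/11]
Obs: -3923/363
Act: peekin[p→/]
Obs: [wegocrot/]
Act: peek[]
Obs: -3923/363
Act: etch[p→/tritri; c→fle]
Obs: created
Act: openup[p→/tritri]
Obs: fle
Act: dig[p→/wegocrot/gro]
Obs: ok
Act: names[]
Obs: [fifump, fladri, penu, retoz, wa]

Answer: {fifump=da, fladri=-779, penu=bo, retoz=-1910/363, wa=fadred}


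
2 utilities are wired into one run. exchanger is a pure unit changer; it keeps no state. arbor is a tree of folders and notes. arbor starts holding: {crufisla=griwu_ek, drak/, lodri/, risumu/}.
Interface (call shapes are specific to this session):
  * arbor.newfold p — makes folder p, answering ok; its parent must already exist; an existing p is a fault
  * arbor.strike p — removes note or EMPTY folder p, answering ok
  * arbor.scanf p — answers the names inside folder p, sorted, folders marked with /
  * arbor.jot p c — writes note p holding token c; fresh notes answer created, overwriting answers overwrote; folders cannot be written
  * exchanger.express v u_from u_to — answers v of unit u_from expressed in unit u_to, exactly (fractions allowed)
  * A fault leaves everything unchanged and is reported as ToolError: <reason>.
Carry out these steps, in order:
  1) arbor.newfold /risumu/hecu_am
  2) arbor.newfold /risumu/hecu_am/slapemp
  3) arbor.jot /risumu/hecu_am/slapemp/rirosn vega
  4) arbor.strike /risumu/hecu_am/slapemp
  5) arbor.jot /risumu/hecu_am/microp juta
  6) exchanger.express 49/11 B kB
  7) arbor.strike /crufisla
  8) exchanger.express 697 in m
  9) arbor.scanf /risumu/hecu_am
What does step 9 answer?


# 1. arbor.newfold(p=/risumu/hecu_am) => ok
# 2. arbor.newfold(p=/risumu/hecu_am/slapemp) => ok
# 3. arbor.jot(p=/risumu/hecu_am/slapemp/rirosn, c=vega) => created
# 4. arbor.strike(p=/risumu/hecu_am/slapemp) => ToolError: not empty
# 5. arbor.jot(p=/risumu/hecu_am/microp, c=juta) => created
# 6. exchanger.express(v=49/11, u_from=B, u_to=kB) => 49/11000
# 7. arbor.strike(p=/crufisla) => ok
# 8. exchanger.express(v=697, u_from=in, u_to=m) => 88519/5000
# 9. arbor.scanf(p=/risumu/hecu_am) => [microp, slapemp/]

Answer: [microp, slapemp/]


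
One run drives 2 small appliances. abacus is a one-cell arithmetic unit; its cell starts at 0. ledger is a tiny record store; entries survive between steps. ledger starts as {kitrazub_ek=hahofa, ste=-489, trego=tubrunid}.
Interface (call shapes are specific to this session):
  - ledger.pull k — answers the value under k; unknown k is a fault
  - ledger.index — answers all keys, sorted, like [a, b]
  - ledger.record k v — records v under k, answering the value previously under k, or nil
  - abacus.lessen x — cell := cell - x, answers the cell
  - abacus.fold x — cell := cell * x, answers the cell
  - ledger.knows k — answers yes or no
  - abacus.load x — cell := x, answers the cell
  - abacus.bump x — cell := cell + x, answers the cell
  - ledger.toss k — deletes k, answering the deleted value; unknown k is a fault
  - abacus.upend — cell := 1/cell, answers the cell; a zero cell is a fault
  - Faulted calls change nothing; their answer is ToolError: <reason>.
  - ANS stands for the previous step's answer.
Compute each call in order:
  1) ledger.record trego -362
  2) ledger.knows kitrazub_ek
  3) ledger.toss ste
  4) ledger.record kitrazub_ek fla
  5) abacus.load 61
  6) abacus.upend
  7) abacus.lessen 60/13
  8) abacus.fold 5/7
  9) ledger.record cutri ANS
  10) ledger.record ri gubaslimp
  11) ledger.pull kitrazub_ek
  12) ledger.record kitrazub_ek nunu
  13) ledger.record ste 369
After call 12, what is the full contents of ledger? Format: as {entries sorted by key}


>>> ledger.record k=trego v=-362
= tubrunid
>>> ledger.knows k=kitrazub_ek
= yes
>>> ledger.toss k=ste
= -489
>>> ledger.record k=kitrazub_ek v=fla
= hahofa
>>> abacus.load x=61
= 61
>>> abacus.upend
= 1/61
>>> abacus.lessen x=60/13
= -3647/793
>>> abacus.fold x=5/7
= -2605/793
>>> ledger.record k=cutri v=ANS
= nil
>>> ledger.record k=ri v=gubaslimp
= nil
>>> ledger.pull k=kitrazub_ek
= fla
>>> ledger.record k=kitrazub_ek v=nunu
= fla
>>> ledger.record k=ste v=369
= nil

Answer: {cutri=-2605/793, kitrazub_ek=nunu, ri=gubaslimp, trego=-362}


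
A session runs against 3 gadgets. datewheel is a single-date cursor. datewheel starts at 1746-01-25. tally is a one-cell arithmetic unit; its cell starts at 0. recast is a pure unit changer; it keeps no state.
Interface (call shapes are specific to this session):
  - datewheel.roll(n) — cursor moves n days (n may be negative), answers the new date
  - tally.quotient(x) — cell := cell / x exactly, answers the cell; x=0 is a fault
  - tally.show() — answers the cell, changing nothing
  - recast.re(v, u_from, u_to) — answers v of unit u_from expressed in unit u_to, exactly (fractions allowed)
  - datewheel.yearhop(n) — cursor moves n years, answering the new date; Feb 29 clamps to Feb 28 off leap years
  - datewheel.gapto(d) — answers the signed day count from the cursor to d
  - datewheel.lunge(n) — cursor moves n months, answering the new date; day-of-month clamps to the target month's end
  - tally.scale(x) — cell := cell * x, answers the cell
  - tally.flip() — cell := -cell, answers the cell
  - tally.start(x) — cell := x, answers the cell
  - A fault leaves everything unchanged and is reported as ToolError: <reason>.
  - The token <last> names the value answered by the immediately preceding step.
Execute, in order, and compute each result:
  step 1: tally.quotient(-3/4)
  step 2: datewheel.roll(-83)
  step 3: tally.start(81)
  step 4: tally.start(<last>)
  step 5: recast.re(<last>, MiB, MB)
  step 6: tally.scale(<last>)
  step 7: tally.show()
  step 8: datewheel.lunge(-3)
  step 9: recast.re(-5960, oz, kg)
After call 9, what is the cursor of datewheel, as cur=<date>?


Answer: cur=1745-08-03

Derivation:
I invoke quotient(x→-3/4), — result: 0.
I try roll(n→-83), giving 1745-11-03.
Now I run start(x→81), and observe 81.
Now I run start(x→<last>), and observe 81.
I run re(v→<last>, u_from→MiB, u_to→MB), — result: 1327104/15625.
I use scale(x→<last>), giving 107495424/15625.
I call show(), and get 107495424/15625.
Then lunge(n→-3), and see 1745-08-03.
Now I run re(v→-5960, u_from→oz, u_to→kg), and get -6758526313/40000000.


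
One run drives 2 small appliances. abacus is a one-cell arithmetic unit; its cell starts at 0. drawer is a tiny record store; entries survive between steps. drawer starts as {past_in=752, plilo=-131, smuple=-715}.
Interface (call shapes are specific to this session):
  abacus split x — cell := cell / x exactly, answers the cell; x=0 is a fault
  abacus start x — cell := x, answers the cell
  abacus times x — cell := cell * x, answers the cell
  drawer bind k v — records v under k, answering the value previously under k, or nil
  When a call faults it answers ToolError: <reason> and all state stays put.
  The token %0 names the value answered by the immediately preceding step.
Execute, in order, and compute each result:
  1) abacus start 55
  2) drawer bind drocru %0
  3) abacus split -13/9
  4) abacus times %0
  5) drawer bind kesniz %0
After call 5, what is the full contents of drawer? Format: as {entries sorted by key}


Answer: {drocru=55, kesniz=245025/169, past_in=752, plilo=-131, smuple=-715}

Derivation:
% 1. abacus start(x→55) : 55
% 2. drawer bind(k→drocru, v→%0) : nil
% 3. abacus split(x→-13/9) : -495/13
% 4. abacus times(x→%0) : 245025/169
% 5. drawer bind(k→kesniz, v→%0) : nil


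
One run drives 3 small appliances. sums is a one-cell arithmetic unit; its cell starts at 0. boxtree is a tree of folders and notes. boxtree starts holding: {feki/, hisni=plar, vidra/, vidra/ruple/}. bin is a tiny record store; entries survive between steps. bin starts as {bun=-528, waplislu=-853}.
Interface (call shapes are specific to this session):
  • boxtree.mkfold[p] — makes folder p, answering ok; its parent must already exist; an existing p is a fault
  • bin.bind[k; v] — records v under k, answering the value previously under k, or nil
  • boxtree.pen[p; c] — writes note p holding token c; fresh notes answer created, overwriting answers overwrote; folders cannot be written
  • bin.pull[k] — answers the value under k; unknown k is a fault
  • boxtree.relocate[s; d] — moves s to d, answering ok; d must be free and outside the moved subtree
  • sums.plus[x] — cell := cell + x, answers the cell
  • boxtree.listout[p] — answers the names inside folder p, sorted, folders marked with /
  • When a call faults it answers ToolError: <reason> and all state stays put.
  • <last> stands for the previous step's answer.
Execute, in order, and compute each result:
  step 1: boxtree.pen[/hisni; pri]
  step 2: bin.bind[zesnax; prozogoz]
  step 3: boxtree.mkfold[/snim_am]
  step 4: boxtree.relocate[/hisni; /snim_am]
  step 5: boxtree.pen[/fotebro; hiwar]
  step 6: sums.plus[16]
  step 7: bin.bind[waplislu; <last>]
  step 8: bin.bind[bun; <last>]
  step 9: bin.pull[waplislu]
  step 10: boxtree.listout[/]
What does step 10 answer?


Step: boxtree.pen[/hisni; pri]
Result: overwrote
Step: bin.bind[zesnax; prozogoz]
Result: nil
Step: boxtree.mkfold[/snim_am]
Result: ok
Step: boxtree.relocate[/hisni; /snim_am]
Result: ToolError: exists
Step: boxtree.pen[/fotebro; hiwar]
Result: created
Step: sums.plus[16]
Result: 16
Step: bin.bind[waplislu; <last>]
Result: -853
Step: bin.bind[bun; <last>]
Result: -528
Step: bin.pull[waplislu]
Result: 16
Step: boxtree.listout[/]
Result: [feki/, fotebro, hisni, snim_am/, vidra/]

Answer: [feki/, fotebro, hisni, snim_am/, vidra/]


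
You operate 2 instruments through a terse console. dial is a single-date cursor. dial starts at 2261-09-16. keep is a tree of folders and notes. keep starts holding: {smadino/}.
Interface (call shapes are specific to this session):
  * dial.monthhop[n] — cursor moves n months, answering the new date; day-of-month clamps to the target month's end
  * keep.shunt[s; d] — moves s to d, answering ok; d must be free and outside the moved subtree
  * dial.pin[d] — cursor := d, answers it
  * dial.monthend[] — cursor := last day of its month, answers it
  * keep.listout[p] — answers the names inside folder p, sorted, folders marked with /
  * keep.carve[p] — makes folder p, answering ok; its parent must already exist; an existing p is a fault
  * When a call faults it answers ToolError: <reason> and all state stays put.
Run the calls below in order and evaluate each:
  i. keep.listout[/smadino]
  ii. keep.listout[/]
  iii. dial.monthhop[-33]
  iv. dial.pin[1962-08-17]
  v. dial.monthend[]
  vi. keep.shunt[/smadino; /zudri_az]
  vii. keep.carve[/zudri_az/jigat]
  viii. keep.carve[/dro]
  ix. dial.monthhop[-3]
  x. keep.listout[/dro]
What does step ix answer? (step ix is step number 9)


→ listout(/smadino)
← []
→ listout(/)
← [smadino/]
→ monthhop(-33)
← 2258-12-16
→ pin(1962-08-17)
← 1962-08-17
→ monthend()
← 1962-08-31
→ shunt(/smadino, /zudri_az)
← ok
→ carve(/zudri_az/jigat)
← ok
→ carve(/dro)
← ok
→ monthhop(-3)
← 1962-05-31
→ listout(/dro)
← []

Answer: 1962-05-31


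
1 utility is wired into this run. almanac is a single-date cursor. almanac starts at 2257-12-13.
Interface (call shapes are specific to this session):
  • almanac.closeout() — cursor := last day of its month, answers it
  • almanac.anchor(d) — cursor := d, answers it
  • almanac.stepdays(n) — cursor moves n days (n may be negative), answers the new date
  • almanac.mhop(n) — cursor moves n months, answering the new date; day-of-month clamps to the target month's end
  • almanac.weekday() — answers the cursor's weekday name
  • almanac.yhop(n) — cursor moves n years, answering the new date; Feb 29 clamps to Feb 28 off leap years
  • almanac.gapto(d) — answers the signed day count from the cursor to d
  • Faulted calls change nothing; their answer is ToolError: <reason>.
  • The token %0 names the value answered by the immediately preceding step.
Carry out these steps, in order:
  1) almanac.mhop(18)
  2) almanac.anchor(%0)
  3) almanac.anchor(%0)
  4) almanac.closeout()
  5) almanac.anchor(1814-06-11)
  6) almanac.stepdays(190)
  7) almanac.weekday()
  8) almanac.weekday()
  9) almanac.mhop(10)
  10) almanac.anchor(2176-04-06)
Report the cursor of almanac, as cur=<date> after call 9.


Answer: cur=1815-10-18

Derivation:
// almanac.mhop(n='18') == 2259-06-13
// almanac.anchor(d='%0') == 2259-06-13
// almanac.anchor(d='%0') == 2259-06-13
// almanac.closeout() == 2259-06-30
// almanac.anchor(d='1814-06-11') == 1814-06-11
// almanac.stepdays(n='190') == 1814-12-18
// almanac.weekday() == Sunday
// almanac.weekday() == Sunday
// almanac.mhop(n='10') == 1815-10-18
// almanac.anchor(d='2176-04-06') == 2176-04-06
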